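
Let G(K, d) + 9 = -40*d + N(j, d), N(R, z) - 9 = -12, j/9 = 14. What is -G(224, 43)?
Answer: 1732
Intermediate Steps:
j = 126 (j = 9*14 = 126)
N(R, z) = -3 (N(R, z) = 9 - 12 = -3)
G(K, d) = -12 - 40*d (G(K, d) = -9 + (-40*d - 3) = -9 + (-3 - 40*d) = -12 - 40*d)
-G(224, 43) = -(-12 - 40*43) = -(-12 - 1720) = -1*(-1732) = 1732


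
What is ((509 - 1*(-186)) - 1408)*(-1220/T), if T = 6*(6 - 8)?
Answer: -217465/3 ≈ -72488.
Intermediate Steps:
T = -12 (T = 6*(-2) = -12)
((509 - 1*(-186)) - 1408)*(-1220/T) = ((509 - 1*(-186)) - 1408)*(-1220/(-12)) = ((509 + 186) - 1408)*(-1220*(-1/12)) = (695 - 1408)*(305/3) = -713*305/3 = -217465/3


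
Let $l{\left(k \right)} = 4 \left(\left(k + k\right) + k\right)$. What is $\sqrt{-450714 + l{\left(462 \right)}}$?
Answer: $i \sqrt{445170} \approx 667.21 i$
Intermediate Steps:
$l{\left(k \right)} = 12 k$ ($l{\left(k \right)} = 4 \left(2 k + k\right) = 4 \cdot 3 k = 12 k$)
$\sqrt{-450714 + l{\left(462 \right)}} = \sqrt{-450714 + 12 \cdot 462} = \sqrt{-450714 + 5544} = \sqrt{-445170} = i \sqrt{445170}$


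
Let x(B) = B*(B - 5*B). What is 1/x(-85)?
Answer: -1/28900 ≈ -3.4602e-5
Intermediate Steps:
x(B) = -4*B**2 (x(B) = B*(-4*B) = -4*B**2)
1/x(-85) = 1/(-4*(-85)**2) = 1/(-4*7225) = 1/(-28900) = -1/28900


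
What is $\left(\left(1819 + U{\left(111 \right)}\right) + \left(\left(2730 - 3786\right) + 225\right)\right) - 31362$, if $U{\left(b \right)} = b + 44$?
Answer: $-30219$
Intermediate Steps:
$U{\left(b \right)} = 44 + b$
$\left(\left(1819 + U{\left(111 \right)}\right) + \left(\left(2730 - 3786\right) + 225\right)\right) - 31362 = \left(\left(1819 + \left(44 + 111\right)\right) + \left(\left(2730 - 3786\right) + 225\right)\right) - 31362 = \left(\left(1819 + 155\right) + \left(-1056 + 225\right)\right) - 31362 = \left(1974 - 831\right) - 31362 = 1143 - 31362 = -30219$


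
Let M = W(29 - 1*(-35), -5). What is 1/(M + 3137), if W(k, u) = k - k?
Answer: 1/3137 ≈ 0.00031878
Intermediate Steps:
W(k, u) = 0
M = 0
1/(M + 3137) = 1/(0 + 3137) = 1/3137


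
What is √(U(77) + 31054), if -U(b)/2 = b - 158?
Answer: 4*√1951 ≈ 176.68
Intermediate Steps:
U(b) = 316 - 2*b (U(b) = -2*(b - 158) = -2*(-158 + b) = 316 - 2*b)
√(U(77) + 31054) = √((316 - 2*77) + 31054) = √((316 - 154) + 31054) = √(162 + 31054) = √31216 = 4*√1951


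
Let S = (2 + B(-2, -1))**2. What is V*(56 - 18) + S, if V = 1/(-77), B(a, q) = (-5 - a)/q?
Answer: 1887/77 ≈ 24.507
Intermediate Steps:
B(a, q) = (-5 - a)/q
V = -1/77 ≈ -0.012987
S = 25 (S = (2 + (-5 - 1*(-2))/(-1))**2 = (2 - (-5 + 2))**2 = (2 - 1*(-3))**2 = (2 + 3)**2 = 5**2 = 25)
V*(56 - 18) + S = -(56 - 18)/77 + 25 = -1/77*38 + 25 = -38/77 + 25 = 1887/77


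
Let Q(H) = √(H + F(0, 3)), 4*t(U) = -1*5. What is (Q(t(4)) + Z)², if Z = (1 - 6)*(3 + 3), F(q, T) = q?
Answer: (60 - I*√5)²/4 ≈ 898.75 - 67.082*I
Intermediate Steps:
t(U) = -5/4 (t(U) = (-1*5)/4 = (¼)*(-5) = -5/4)
Z = -30 (Z = -5*6 = -30)
Q(H) = √H (Q(H) = √(H + 0) = √H)
(Q(t(4)) + Z)² = (√(-5/4) - 30)² = (I*√5/2 - 30)² = (-30 + I*√5/2)²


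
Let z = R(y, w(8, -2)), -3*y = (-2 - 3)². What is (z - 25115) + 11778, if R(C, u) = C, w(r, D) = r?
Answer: -40036/3 ≈ -13345.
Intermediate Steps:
y = -25/3 (y = -(-2 - 3)²/3 = -⅓*(-5)² = -⅓*25 = -25/3 ≈ -8.3333)
z = -25/3 ≈ -8.3333
(z - 25115) + 11778 = (-25/3 - 25115) + 11778 = -75370/3 + 11778 = -40036/3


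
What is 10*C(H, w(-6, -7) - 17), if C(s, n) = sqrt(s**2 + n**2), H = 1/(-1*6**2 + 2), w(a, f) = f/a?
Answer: 5*sqrt(2608234)/51 ≈ 158.33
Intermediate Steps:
H = -1/34 (H = 1/(-1*36 + 2) = 1/(-36 + 2) = 1/(-34) = -1/34 ≈ -0.029412)
C(s, n) = sqrt(n**2 + s**2)
10*C(H, w(-6, -7) - 17) = 10*sqrt((-7/(-6) - 17)**2 + (-1/34)**2) = 10*sqrt((-7*(-1/6) - 17)**2 + 1/1156) = 10*sqrt((7/6 - 17)**2 + 1/1156) = 10*sqrt((-95/6)**2 + 1/1156) = 10*sqrt(9025/36 + 1/1156) = 10*sqrt(1304117/5202) = 10*(sqrt(2608234)/102) = 5*sqrt(2608234)/51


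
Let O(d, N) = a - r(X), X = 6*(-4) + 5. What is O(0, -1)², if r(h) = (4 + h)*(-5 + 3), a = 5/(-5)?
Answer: 961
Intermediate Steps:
a = -1 (a = 5*(-⅕) = -1)
X = -19 (X = -24 + 5 = -19)
r(h) = -8 - 2*h (r(h) = (4 + h)*(-2) = -8 - 2*h)
O(d, N) = -31 (O(d, N) = -1 - (-8 - 2*(-19)) = -1 - (-8 + 38) = -1 - 1*30 = -1 - 30 = -31)
O(0, -1)² = (-31)² = 961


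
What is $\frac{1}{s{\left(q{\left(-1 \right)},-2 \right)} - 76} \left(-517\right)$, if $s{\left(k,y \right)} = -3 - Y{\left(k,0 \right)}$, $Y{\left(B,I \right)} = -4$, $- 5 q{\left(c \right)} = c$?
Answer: $\frac{517}{75} \approx 6.8933$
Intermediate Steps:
$q{\left(c \right)} = - \frac{c}{5}$
$s{\left(k,y \right)} = 1$ ($s{\left(k,y \right)} = -3 - -4 = -3 + 4 = 1$)
$\frac{1}{s{\left(q{\left(-1 \right)},-2 \right)} - 76} \left(-517\right) = \frac{1}{1 - 76} \left(-517\right) = \frac{1}{-75} \left(-517\right) = \left(- \frac{1}{75}\right) \left(-517\right) = \frac{517}{75}$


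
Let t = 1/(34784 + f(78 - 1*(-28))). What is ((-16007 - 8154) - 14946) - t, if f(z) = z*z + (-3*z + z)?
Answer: -1791413457/45808 ≈ -39107.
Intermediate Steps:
f(z) = z² - 2*z
t = 1/45808 (t = 1/(34784 + (78 - 1*(-28))*(-2 + (78 - 1*(-28)))) = 1/(34784 + (78 + 28)*(-2 + (78 + 28))) = 1/(34784 + 106*(-2 + 106)) = 1/(34784 + 106*104) = 1/(34784 + 11024) = 1/45808 ≈ 2.1830e-5)
((-16007 - 8154) - 14946) - t = ((-16007 - 8154) - 14946) - 1*1/45808 = (-24161 - 14946) - 1/45808 = -39107 - 1/45808 = -1791413457/45808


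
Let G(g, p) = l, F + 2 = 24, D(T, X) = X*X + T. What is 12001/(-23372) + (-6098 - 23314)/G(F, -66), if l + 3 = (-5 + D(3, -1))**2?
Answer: 343696631/23372 ≈ 14705.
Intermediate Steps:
D(T, X) = T + X**2 (D(T, X) = X**2 + T = T + X**2)
F = 22 (F = -2 + 24 = 22)
l = -2 (l = -3 + (-5 + (3 + (-1)**2))**2 = -3 + (-5 + (3 + 1))**2 = -3 + (-5 + 4)**2 = -3 + (-1)**2 = -3 + 1 = -2)
G(g, p) = -2
12001/(-23372) + (-6098 - 23314)/G(F, -66) = 12001/(-23372) + (-6098 - 23314)/(-2) = 12001*(-1/23372) - 29412*(-1/2) = -12001/23372 + 14706 = 343696631/23372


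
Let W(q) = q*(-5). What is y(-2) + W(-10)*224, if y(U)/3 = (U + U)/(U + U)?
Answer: 11203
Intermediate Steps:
W(q) = -5*q
y(U) = 3 (y(U) = 3*((U + U)/(U + U)) = 3*((2*U)/((2*U))) = 3*((2*U)*(1/(2*U))) = 3*1 = 3)
y(-2) + W(-10)*224 = 3 - 5*(-10)*224 = 3 + 50*224 = 3 + 11200 = 11203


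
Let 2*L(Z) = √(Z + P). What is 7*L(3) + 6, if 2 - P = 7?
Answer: 6 + 7*I*√2/2 ≈ 6.0 + 4.9497*I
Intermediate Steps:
P = -5 (P = 2 - 1*7 = 2 - 7 = -5)
L(Z) = √(-5 + Z)/2 (L(Z) = √(Z - 5)/2 = √(-5 + Z)/2)
7*L(3) + 6 = 7*(√(-5 + 3)/2) + 6 = 7*(√(-2)/2) + 6 = 7*((I*√2)/2) + 6 = 7*(I*√2/2) + 6 = 7*I*√2/2 + 6 = 6 + 7*I*√2/2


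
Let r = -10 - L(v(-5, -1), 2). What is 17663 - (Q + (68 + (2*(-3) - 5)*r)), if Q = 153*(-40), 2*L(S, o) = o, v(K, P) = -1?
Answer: 23594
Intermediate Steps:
L(S, o) = o/2
r = -11 (r = -10 - 2/2 = -10 - 1*1 = -10 - 1 = -11)
Q = -6120
17663 - (Q + (68 + (2*(-3) - 5)*r)) = 17663 - (-6120 + (68 + (2*(-3) - 5)*(-11))) = 17663 - (-6120 + (68 + (-6 - 5)*(-11))) = 17663 - (-6120 + (68 - 11*(-11))) = 17663 - (-6120 + (68 + 121)) = 17663 - (-6120 + 189) = 17663 - 1*(-5931) = 17663 + 5931 = 23594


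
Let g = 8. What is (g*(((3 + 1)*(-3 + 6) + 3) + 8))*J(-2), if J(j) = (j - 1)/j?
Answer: 276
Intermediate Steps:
J(j) = (-1 + j)/j
(g*(((3 + 1)*(-3 + 6) + 3) + 8))*J(-2) = (8*(((3 + 1)*(-3 + 6) + 3) + 8))*((-1 - 2)/(-2)) = (8*((4*3 + 3) + 8))*(-½*(-3)) = (8*((12 + 3) + 8))*(3/2) = (8*(15 + 8))*(3/2) = (8*23)*(3/2) = 184*(3/2) = 276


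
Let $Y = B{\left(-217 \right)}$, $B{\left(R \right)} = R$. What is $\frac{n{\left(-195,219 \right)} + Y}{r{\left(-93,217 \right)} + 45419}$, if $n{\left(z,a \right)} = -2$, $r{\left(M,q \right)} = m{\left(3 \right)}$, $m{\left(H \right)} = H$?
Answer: $- \frac{219}{45422} \approx -0.0048214$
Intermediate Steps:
$r{\left(M,q \right)} = 3$
$Y = -217$
$\frac{n{\left(-195,219 \right)} + Y}{r{\left(-93,217 \right)} + 45419} = \frac{-2 - 217}{3 + 45419} = - \frac{219}{45422}$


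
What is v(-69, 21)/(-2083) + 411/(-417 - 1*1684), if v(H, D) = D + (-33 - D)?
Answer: -786780/4376383 ≈ -0.17978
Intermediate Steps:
v(H, D) = -33
v(-69, 21)/(-2083) + 411/(-417 - 1*1684) = -33/(-2083) + 411/(-417 - 1*1684) = -33*(-1/2083) + 411/(-417 - 1684) = 33/2083 + 411/(-2101) = 33/2083 + 411*(-1/2101) = 33/2083 - 411/2101 = -786780/4376383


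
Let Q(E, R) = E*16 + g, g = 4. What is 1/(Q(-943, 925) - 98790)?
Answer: -1/113874 ≈ -8.7816e-6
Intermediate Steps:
Q(E, R) = 4 + 16*E (Q(E, R) = E*16 + 4 = 16*E + 4 = 4 + 16*E)
1/(Q(-943, 925) - 98790) = 1/((4 + 16*(-943)) - 98790) = 1/((4 - 15088) - 98790) = 1/(-15084 - 98790) = 1/(-113874) = -1/113874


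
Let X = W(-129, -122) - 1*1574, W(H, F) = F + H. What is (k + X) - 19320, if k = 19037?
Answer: -2108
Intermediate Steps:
X = -1825 (X = (-122 - 129) - 1*1574 = -251 - 1574 = -1825)
(k + X) - 19320 = (19037 - 1825) - 19320 = 17212 - 19320 = -2108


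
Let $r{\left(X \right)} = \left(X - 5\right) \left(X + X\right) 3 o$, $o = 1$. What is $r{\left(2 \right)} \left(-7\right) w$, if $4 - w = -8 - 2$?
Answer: $3528$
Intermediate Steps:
$r{\left(X \right)} = 6 X \left(-5 + X\right)$ ($r{\left(X \right)} = \left(X - 5\right) \left(X + X\right) 3 \cdot 1 = \left(-5 + X\right) 2 X 3 \cdot 1 = 2 X \left(-5 + X\right) 3 \cdot 1 = 6 X \left(-5 + X\right) 1 = 6 X \left(-5 + X\right)$)
$w = 14$ ($w = 4 - \left(-8 - 2\right) = 4 - -10 = 4 + 10 = 14$)
$r{\left(2 \right)} \left(-7\right) w = 6 \cdot 2 \left(-5 + 2\right) \left(-7\right) 14 = 6 \cdot 2 \left(-3\right) \left(-7\right) 14 = \left(-36\right) \left(-7\right) 14 = 252 \cdot 14 = 3528$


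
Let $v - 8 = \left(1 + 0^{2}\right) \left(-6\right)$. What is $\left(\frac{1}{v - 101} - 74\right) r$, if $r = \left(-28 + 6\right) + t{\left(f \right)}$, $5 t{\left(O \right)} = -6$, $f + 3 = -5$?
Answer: $\frac{849932}{495} \approx 1717.0$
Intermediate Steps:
$f = -8$ ($f = -3 - 5 = -8$)
$t{\left(O \right)} = - \frac{6}{5}$ ($t{\left(O \right)} = \frac{1}{5} \left(-6\right) = - \frac{6}{5}$)
$r = - \frac{116}{5}$ ($r = \left(-28 + 6\right) - \frac{6}{5} = -22 - \frac{6}{5} = - \frac{116}{5} \approx -23.2$)
$v = 2$ ($v = 8 + \left(1 + 0^{2}\right) \left(-6\right) = 8 + \left(1 + 0\right) \left(-6\right) = 8 + 1 \left(-6\right) = 8 - 6 = 2$)
$\left(\frac{1}{v - 101} - 74\right) r = \left(\frac{1}{2 - 101} - 74\right) \left(- \frac{116}{5}\right) = \left(\frac{1}{-99} - 74\right) \left(- \frac{116}{5}\right) = \left(- \frac{1}{99} - 74\right) \left(- \frac{116}{5}\right) = \left(- \frac{7327}{99}\right) \left(- \frac{116}{5}\right) = \frac{849932}{495}$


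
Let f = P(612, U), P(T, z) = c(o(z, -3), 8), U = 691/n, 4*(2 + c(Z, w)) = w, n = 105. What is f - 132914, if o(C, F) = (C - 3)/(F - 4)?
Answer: -132914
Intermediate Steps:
o(C, F) = (-3 + C)/(-4 + F)
c(Z, w) = -2 + w/4
U = 691/105 ≈ 6.5810
P(T, z) = 0 (P(T, z) = -2 + (¼)*8 = -2 + 2 = 0)
f = 0
f - 132914 = 0 - 132914 = -132914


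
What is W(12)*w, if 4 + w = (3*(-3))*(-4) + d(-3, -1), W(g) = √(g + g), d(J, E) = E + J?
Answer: 56*√6 ≈ 137.17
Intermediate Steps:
W(g) = √2*√g (W(g) = √(2*g) = √2*√g)
w = 28 (w = -4 + ((3*(-3))*(-4) + (-1 - 3)) = -4 + (-9*(-4) - 4) = -4 + (36 - 4) = -4 + 32 = 28)
W(12)*w = (√2*√12)*28 = (√2*(2*√3))*28 = (2*√6)*28 = 56*√6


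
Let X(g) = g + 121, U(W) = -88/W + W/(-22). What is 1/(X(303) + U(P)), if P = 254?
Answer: 1397/575715 ≈ 0.0024265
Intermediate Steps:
U(W) = -88/W - W/22 (U(W) = -88/W + W*(-1/22) = -88/W - W/22)
X(g) = 121 + g
1/(X(303) + U(P)) = 1/((121 + 303) + (-88/254 - 1/22*254)) = 1/(424 + (-88*1/254 - 127/11)) = 1/(424 + (-44/127 - 127/11)) = 1/(424 - 16613/1397) = 1/(575715/1397) = 1397/575715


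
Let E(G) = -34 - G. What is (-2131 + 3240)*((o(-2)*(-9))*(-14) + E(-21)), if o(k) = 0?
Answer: -14417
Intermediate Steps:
(-2131 + 3240)*((o(-2)*(-9))*(-14) + E(-21)) = (-2131 + 3240)*((0*(-9))*(-14) + (-34 - 1*(-21))) = 1109*(0*(-14) + (-34 + 21)) = 1109*(0 - 13) = 1109*(-13) = -14417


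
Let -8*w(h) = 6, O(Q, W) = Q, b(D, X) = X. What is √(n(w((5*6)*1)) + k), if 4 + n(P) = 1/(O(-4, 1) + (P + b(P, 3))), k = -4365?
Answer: I*√214109/7 ≈ 66.103*I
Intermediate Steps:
w(h) = -¾ (w(h) = -⅛*6 = -¾)
n(P) = -4 + 1/(-1 + P) (n(P) = -4 + 1/(-4 + (P + 3)) = -4 + 1/(-4 + (3 + P)) = -4 + 1/(-1 + P))
√(n(w((5*6)*1)) + k) = √((5 - 4*(-¾))/(-1 - ¾) - 4365) = √((5 + 3)/(-7/4) - 4365) = √(-4/7*8 - 4365) = √(-32/7 - 4365) = √(-30587/7) = I*√214109/7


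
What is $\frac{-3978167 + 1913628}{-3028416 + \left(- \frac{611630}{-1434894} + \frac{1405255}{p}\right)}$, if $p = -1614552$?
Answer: $\frac{797156694125349672}{1169327603413971203} \approx 0.68172$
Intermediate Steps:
$\frac{-3978167 + 1913628}{-3028416 + \left(- \frac{611630}{-1434894} + \frac{1405255}{p}\right)} = \frac{-3978167 + 1913628}{-3028416 + \left(- \frac{611630}{-1434894} + \frac{1405255}{-1614552}\right)} = - \frac{2064539}{-3028416 + \left(\left(-611630\right) \left(- \frac{1}{1434894}\right) + 1405255 \left(- \frac{1}{1614552}\right)\right)} = - \frac{2064539}{-3028416 + \left(\frac{305815}{717447} - \frac{1405255}{1614552}\right)} = - \frac{2064539}{-3028416 - \frac{171480588035}{386118496248}} = - \frac{2064539}{- \frac{1169327603413971203}{386118496248}} = \left(-2064539\right) \left(- \frac{386118496248}{1169327603413971203}\right) = \frac{797156694125349672}{1169327603413971203}$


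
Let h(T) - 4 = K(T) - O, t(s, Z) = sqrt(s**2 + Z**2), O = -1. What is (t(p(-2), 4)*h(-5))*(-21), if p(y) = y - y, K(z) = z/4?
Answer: -315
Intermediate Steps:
K(z) = z/4 (K(z) = z*(1/4) = z/4)
p(y) = 0
t(s, Z) = sqrt(Z**2 + s**2)
h(T) = 5 + T/4 (h(T) = 4 + (T/4 - 1*(-1)) = 4 + (T/4 + 1) = 4 + (1 + T/4) = 5 + T/4)
(t(p(-2), 4)*h(-5))*(-21) = (sqrt(4**2 + 0**2)*(5 + (1/4)*(-5)))*(-21) = (sqrt(16 + 0)*(5 - 5/4))*(-21) = (sqrt(16)*(15/4))*(-21) = (4*(15/4))*(-21) = 15*(-21) = -315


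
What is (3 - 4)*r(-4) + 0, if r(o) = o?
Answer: 4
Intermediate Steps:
(3 - 4)*r(-4) + 0 = (3 - 4)*(-4) + 0 = -1*(-4) + 0 = 4 + 0 = 4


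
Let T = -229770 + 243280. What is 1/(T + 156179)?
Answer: 1/169689 ≈ 5.8931e-6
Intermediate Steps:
T = 13510
1/(T + 156179) = 1/(13510 + 156179) = 1/169689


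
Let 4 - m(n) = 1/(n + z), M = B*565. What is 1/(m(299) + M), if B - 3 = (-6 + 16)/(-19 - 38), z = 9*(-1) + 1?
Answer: 5529/8845702 ≈ 0.00062505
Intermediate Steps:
z = -8 (z = -9 + 1 = -8)
B = 161/57 (B = 3 + (-6 + 16)/(-19 - 38) = 3 + 10/(-57) = 3 + 10*(-1/57) = 3 - 10/57 = 161/57 ≈ 2.8246)
M = 90965/57 (M = (161/57)*565 = 90965/57 ≈ 1595.9)
m(n) = 4 - 1/(-8 + n) (m(n) = 4 - 1/(n - 8) = 4 - 1/(-8 + n))
1/(m(299) + M) = 1/((-33 + 4*299)/(-8 + 299) + 90965/57) = 1/((-33 + 1196)/291 + 90965/57) = 1/((1/291)*1163 + 90965/57) = 1/(1163/291 + 90965/57) = 1/(8845702/5529) = 5529/8845702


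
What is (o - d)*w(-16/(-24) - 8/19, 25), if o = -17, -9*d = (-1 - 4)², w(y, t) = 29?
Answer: -3712/9 ≈ -412.44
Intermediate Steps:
d = -25/9 (d = -(-1 - 4)²/9 = -⅑*(-5)² = -⅑*25 = -25/9 ≈ -2.7778)
(o - d)*w(-16/(-24) - 8/19, 25) = (-17 - 1*(-25/9))*29 = (-17 + 25/9)*29 = -128/9*29 = -3712/9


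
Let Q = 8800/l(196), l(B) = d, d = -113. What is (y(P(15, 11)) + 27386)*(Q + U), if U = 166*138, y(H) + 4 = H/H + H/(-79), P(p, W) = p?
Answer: 5580740364568/8927 ≈ 6.2515e+8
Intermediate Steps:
l(B) = -113
y(H) = -3 - H/79 (y(H) = -4 + (H/H + H/(-79)) = -4 + (1 + H*(-1/79)) = -4 + (1 - H/79) = -3 - H/79)
Q = -8800/113 (Q = 8800/(-113) = 8800*(-1/113) = -8800/113 ≈ -77.876)
U = 22908
(y(P(15, 11)) + 27386)*(Q + U) = ((-3 - 1/79*15) + 27386)*(-8800/113 + 22908) = ((-3 - 15/79) + 27386)*(2579804/113) = (-252/79 + 27386)*(2579804/113) = (2163242/79)*(2579804/113) = 5580740364568/8927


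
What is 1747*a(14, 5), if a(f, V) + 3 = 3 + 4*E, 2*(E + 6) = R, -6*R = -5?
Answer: -117049/3 ≈ -39016.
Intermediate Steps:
R = 5/6 (R = -1/6*(-5) = 5/6 ≈ 0.83333)
E = -67/12 (E = -6 + (1/2)*(5/6) = -6 + 5/12 = -67/12 ≈ -5.5833)
a(f, V) = -67/3 (a(f, V) = -3 + (3 + 4*(-67/12)) = -3 + (3 - 67/3) = -3 - 58/3 = -67/3)
1747*a(14, 5) = 1747*(-67/3) = -117049/3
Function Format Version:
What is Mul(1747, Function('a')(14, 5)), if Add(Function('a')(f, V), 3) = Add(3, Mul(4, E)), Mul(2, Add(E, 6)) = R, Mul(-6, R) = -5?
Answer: Rational(-117049, 3) ≈ -39016.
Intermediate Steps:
R = Rational(5, 6) (R = Mul(Rational(-1, 6), -5) = Rational(5, 6) ≈ 0.83333)
E = Rational(-67, 12) (E = Add(-6, Mul(Rational(1, 2), Rational(5, 6))) = Add(-6, Rational(5, 12)) = Rational(-67, 12) ≈ -5.5833)
Function('a')(f, V) = Rational(-67, 3) (Function('a')(f, V) = Add(-3, Add(3, Mul(4, Rational(-67, 12)))) = Add(-3, Add(3, Rational(-67, 3))) = Add(-3, Rational(-58, 3)) = Rational(-67, 3))
Mul(1747, Function('a')(14, 5)) = Mul(1747, Rational(-67, 3)) = Rational(-117049, 3)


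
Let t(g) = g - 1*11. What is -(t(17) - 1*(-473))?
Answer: -479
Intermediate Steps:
t(g) = -11 + g (t(g) = g - 11 = -11 + g)
-(t(17) - 1*(-473)) = -((-11 + 17) - 1*(-473)) = -(6 + 473) = -1*479 = -479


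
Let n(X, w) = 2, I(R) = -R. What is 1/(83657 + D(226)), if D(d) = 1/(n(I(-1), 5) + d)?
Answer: 228/19073797 ≈ 1.1954e-5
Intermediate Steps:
D(d) = 1/(2 + d)
1/(83657 + D(226)) = 1/(83657 + 1/(2 + 226)) = 1/(83657 + 1/228) = 1/(19073797/228) = 228/19073797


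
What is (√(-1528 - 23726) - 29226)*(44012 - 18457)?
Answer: -746870430 + 76665*I*√2806 ≈ -7.4687e+8 + 4.0611e+6*I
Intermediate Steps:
(√(-1528 - 23726) - 29226)*(44012 - 18457) = (√(-25254) - 29226)*25555 = (3*I*√2806 - 29226)*25555 = (-29226 + 3*I*√2806)*25555 = -746870430 + 76665*I*√2806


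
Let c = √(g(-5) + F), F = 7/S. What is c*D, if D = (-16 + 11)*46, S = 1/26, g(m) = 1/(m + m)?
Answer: -23*√18190 ≈ -3102.0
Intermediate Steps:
g(m) = 1/(2*m)
S = 1/26 ≈ 0.038462
F = 182 (F = 7/(1/26) = 7*26 = 182)
D = -230 (D = -5*46 = -230)
c = √18190/10 (c = √((½)/(-5) + 182) = √((½)*(-⅕) + 182) = √(-⅒ + 182) = √(1819/10) = √18190/10 ≈ 13.487)
c*D = (√18190/10)*(-230) = -23*√18190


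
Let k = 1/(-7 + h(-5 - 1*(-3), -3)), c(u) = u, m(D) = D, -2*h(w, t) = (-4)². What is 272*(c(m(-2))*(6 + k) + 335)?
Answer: 1318384/15 ≈ 87892.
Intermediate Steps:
h(w, t) = -8 (h(w, t) = -½*(-4)² = -½*16 = -8)
k = -1/15 (k = 1/(-7 - 8) = 1/(-15) = -1/15 ≈ -0.066667)
272*(c(m(-2))*(6 + k) + 335) = 272*(-2*(6 - 1/15) + 335) = 272*(-2*89/15 + 335) = 272*(-178/15 + 335) = 272*(4847/15) = 1318384/15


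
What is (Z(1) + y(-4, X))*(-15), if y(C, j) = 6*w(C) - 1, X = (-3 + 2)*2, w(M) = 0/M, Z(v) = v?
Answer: 0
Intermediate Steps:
w(M) = 0
X = -2 (X = -1*2 = -2)
y(C, j) = -1 (y(C, j) = 6*0 - 1 = 0 - 1 = -1)
(Z(1) + y(-4, X))*(-15) = (1 - 1)*(-15) = 0*(-15) = 0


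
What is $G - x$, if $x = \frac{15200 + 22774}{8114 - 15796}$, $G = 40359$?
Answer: $\frac{155037906}{3841} \approx 40364.0$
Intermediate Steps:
$x = - \frac{18987}{3841}$ ($x = \frac{37974}{-7682} = 37974 \left(- \frac{1}{7682}\right) = - \frac{18987}{3841} \approx -4.9432$)
$G - x = 40359 - - \frac{18987}{3841} = 40359 + \frac{18987}{3841} = \frac{155037906}{3841}$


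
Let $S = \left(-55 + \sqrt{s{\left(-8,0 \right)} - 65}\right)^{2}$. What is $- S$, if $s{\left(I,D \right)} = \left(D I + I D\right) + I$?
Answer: $-2952 + 110 i \sqrt{73} \approx -2952.0 + 939.84 i$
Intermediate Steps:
$s{\left(I,D \right)} = I + 2 D I$ ($s{\left(I,D \right)} = \left(D I + D I\right) + I = 2 D I + I = I + 2 D I$)
$S = \left(-55 + i \sqrt{73}\right)^{2}$ ($S = \left(-55 + \sqrt{- 8 \left(1 + 2 \cdot 0\right) - 65}\right)^{2} = \left(-55 + \sqrt{- 8 \left(1 + 0\right) - 65}\right)^{2} = \left(-55 + \sqrt{\left(-8\right) 1 - 65}\right)^{2} = \left(-55 + \sqrt{-8 - 65}\right)^{2} = \left(-55 + \sqrt{-73}\right)^{2} = \left(-55 + i \sqrt{73}\right)^{2} \approx 2952.0 - 939.84 i$)
$- S = - \left(55 - i \sqrt{73}\right)^{2}$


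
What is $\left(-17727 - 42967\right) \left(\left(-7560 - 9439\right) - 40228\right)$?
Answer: $3473335538$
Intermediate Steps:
$\left(-17727 - 42967\right) \left(\left(-7560 - 9439\right) - 40228\right) = - 60694 \left(-16999 - 40228\right) = \left(-60694\right) \left(-57227\right) = 3473335538$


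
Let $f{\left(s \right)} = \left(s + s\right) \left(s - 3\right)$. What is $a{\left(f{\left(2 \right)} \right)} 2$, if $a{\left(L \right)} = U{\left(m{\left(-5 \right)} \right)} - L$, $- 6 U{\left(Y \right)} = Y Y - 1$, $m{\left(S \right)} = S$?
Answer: $0$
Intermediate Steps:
$f{\left(s \right)} = 2 s \left(-3 + s\right)$
$U{\left(Y \right)} = \frac{1}{6} - \frac{Y^{2}}{6}$ ($U{\left(Y \right)} = - \frac{Y Y - 1}{6} = - \frac{Y^{2} - 1}{6} = - \frac{-1 + Y^{2}}{6} = \frac{1}{6} - \frac{Y^{2}}{6}$)
$a{\left(L \right)} = -4 - L$ ($a{\left(L \right)} = \left(\frac{1}{6} - \frac{\left(-5\right)^{2}}{6}\right) - L = \left(\frac{1}{6} - \frac{25}{6}\right) - L = -4 - L$)
$a{\left(f{\left(2 \right)} \right)} 2 = \left(-4 - 2 \cdot 2 \left(-3 + 2\right)\right) 2 = \left(-4 - 2 \cdot 2 \left(-1\right)\right) 2 = \left(-4 - -4\right) 2 = \left(-4 + 4\right) 2 = 0 \cdot 2 = 0$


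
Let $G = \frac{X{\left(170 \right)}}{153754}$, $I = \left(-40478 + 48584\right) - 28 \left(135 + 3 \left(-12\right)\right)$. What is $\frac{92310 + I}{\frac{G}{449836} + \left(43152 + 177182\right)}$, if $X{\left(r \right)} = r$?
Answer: $\frac{3376728925842768}{7619599679925533} \approx 0.44316$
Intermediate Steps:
$I = 5334$ ($I = 8106 - 28 \left(135 - 36\right) = 8106 - 2772 = 5334$)
$G = \frac{85}{76877}$ ($G = \frac{170}{153754} = 170 \cdot \frac{1}{153754} = \frac{85}{76877} \approx 0.0011057$)
$\frac{92310 + I}{\frac{G}{449836} + \left(43152 + 177182\right)} = \frac{92310 + 5334}{\frac{85}{76877 \cdot 449836} + \left(43152 + 177182\right)} = \frac{97644}{\frac{85}{76877} \cdot \frac{1}{449836} + 220334} = \frac{97644}{\frac{85}{34582042172} + 220334} = \frac{97644}{\frac{7619599679925533}{34582042172}} = 97644 \cdot \frac{34582042172}{7619599679925533} = \frac{3376728925842768}{7619599679925533}$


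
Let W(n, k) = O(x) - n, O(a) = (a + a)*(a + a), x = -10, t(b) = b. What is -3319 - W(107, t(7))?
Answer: -3612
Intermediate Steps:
O(a) = 4*a**2 (O(a) = (2*a)*(2*a) = 4*a**2)
W(n, k) = 400 - n (W(n, k) = 4*(-10)**2 - n = 4*100 - n = 400 - n)
-3319 - W(107, t(7)) = -3319 - (400 - 1*107) = -3319 - (400 - 107) = -3319 - 1*293 = -3319 - 293 = -3612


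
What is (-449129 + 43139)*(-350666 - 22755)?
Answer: 151605191790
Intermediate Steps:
(-449129 + 43139)*(-350666 - 22755) = -405990*(-373421) = 151605191790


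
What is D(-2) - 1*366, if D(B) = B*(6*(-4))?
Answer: -318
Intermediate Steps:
D(B) = -24*B (D(B) = B*(-24) = -24*B)
D(-2) - 1*366 = -24*(-2) - 1*366 = 48 - 366 = -318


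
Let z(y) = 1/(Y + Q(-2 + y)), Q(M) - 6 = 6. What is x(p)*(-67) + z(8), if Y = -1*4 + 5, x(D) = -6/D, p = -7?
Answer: -5219/91 ≈ -57.352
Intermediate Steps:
Q(M) = 12 (Q(M) = 6 + 6 = 12)
Y = 1 (Y = -4 + 5 = 1)
z(y) = 1/13 (z(y) = 1/(1 + 12) = 1/13)
x(p)*(-67) + z(8) = -6/(-7)*(-67) + 1/13 = -6*(-⅐)*(-67) + 1/13 = (6/7)*(-67) + 1/13 = -402/7 + 1/13 = -5219/91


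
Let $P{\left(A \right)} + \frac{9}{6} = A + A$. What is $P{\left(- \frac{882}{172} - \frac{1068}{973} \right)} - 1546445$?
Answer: $- \frac{129404592109}{83678} \approx -1.5465 \cdot 10^{6}$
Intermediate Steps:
$P{\left(A \right)} = - \frac{3}{2} + 2 A$ ($P{\left(A \right)} = - \frac{3}{2} + \left(A + A\right) = - \frac{3}{2} + 2 A$)
$P{\left(- \frac{882}{172} - \frac{1068}{973} \right)} - 1546445 = \left(- \frac{3}{2} + 2 \left(- \frac{882}{172} - \frac{1068}{973}\right)\right) - 1546445 = \left(- \frac{3}{2} + 2 \left(\left(-882\right) \frac{1}{172} - \frac{1068}{973}\right)\right) - 1546445 = \left(- \frac{3}{2} + 2 \left(- \frac{441}{86} - \frac{1068}{973}\right)\right) - 1546445 = \left(- \frac{3}{2} + 2 \left(- \frac{520941}{83678}\right)\right) - 1546445 = \left(- \frac{3}{2} - \frac{520941}{41839}\right) - 1546445 = - \frac{1167399}{83678} - 1546445 = - \frac{129404592109}{83678}$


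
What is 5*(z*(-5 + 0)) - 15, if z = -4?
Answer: 85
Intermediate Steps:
5*(z*(-5 + 0)) - 15 = 5*(-4*(-5 + 0)) - 15 = 5*(-4*(-5)) - 15 = 5*20 - 15 = 100 - 15 = 85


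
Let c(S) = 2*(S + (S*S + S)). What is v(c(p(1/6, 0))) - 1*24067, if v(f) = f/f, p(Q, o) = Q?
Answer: -24066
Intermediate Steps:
c(S) = 2*S² + 4*S (c(S) = 2*(S + (S² + S)) = 2*(S + (S + S²)) = 2*(S² + 2*S) = 2*S² + 4*S)
v(f) = 1
v(c(p(1/6, 0))) - 1*24067 = 1 - 1*24067 = 1 - 24067 = -24066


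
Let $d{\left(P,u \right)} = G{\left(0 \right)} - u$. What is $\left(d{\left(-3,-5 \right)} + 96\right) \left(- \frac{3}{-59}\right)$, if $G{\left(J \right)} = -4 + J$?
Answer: $\frac{291}{59} \approx 4.9322$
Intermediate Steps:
$d{\left(P,u \right)} = -4 - u$ ($d{\left(P,u \right)} = \left(-4 + 0\right) - u = -4 - u$)
$\left(d{\left(-3,-5 \right)} + 96\right) \left(- \frac{3}{-59}\right) = \left(\left(-4 - -5\right) + 96\right) \left(- \frac{3}{-59}\right) = \left(\left(-4 + 5\right) + 96\right) \left(\left(-3\right) \left(- \frac{1}{59}\right)\right) = \left(1 + 96\right) \frac{3}{59} = 97 \cdot \frac{3}{59} = \frac{291}{59}$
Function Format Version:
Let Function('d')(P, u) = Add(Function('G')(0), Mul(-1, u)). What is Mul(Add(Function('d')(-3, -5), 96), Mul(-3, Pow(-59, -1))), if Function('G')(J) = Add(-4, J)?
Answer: Rational(291, 59) ≈ 4.9322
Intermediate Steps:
Function('d')(P, u) = Add(-4, Mul(-1, u)) (Function('d')(P, u) = Add(Add(-4, 0), Mul(-1, u)) = Add(-4, Mul(-1, u)))
Mul(Add(Function('d')(-3, -5), 96), Mul(-3, Pow(-59, -1))) = Mul(Add(Add(-4, Mul(-1, -5)), 96), Mul(-3, Pow(-59, -1))) = Mul(Add(Add(-4, 5), 96), Mul(-3, Rational(-1, 59))) = Mul(Add(1, 96), Rational(3, 59)) = Mul(97, Rational(3, 59)) = Rational(291, 59)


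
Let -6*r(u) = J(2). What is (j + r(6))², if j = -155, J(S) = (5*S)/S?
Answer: 874225/36 ≈ 24284.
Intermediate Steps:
J(S) = 5
r(u) = -⅚ (r(u) = -⅙*5 = -⅚)
(j + r(6))² = (-155 - ⅚)² = (-935/6)² = 874225/36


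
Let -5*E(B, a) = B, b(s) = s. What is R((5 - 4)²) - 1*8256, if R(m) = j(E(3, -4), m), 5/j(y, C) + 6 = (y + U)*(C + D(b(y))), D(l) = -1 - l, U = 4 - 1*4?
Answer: -1312829/159 ≈ -8256.8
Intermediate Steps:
E(B, a) = -B/5
U = 0 (U = 4 - 4 = 0)
j(y, C) = 5/(-6 + y*(-1 + C - y)) (j(y, C) = 5/(-6 + (y + 0)*(C + (-1 - y))) = 5/(-6 + y*(-1 + C - y)))
R(m) = 5/(-144/25 - 3*m/5) (R(m) = 5/(-6 + m*(-⅕*3) - (-⅕*3)*(1 - ⅕*3)) = 5/(-6 + m*(-⅗) - 1*(-⅗)*(1 - ⅗)) = 5/(-6 - 3*m/5 - 1*(-⅗)*⅖) = 5/(-6 - 3*m/5 + 6/25) = 5/(-144/25 - 3*m/5))
R((5 - 4)²) - 1*8256 = -125/(144 + 15*(5 - 4)²) - 1*8256 = -125/(144 + 15*1²) - 8256 = -125/(144 + 15*1) - 8256 = -125/(144 + 15) - 8256 = -125/159 - 8256 = -1312829/159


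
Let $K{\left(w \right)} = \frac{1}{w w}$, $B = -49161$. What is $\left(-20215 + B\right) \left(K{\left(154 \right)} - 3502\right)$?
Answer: $\frac{1440478707264}{5929} \approx 2.4295 \cdot 10^{8}$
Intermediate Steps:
$K{\left(w \right)} = \frac{1}{w^{2}}$
$\left(-20215 + B\right) \left(K{\left(154 \right)} - 3502\right) = \left(-20215 - 49161\right) \left(\frac{1}{23716} - 3502\right) = - 69376 \left(\frac{1}{23716} - 3502\right) = \left(-69376\right) \left(- \frac{83053431}{23716}\right) = \frac{1440478707264}{5929}$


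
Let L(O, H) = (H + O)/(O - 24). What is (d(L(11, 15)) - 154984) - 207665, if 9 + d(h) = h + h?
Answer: -362662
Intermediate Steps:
L(O, H) = (H + O)/(-24 + O)
d(h) = -9 + 2*h (d(h) = -9 + (h + h) = -9 + 2*h)
(d(L(11, 15)) - 154984) - 207665 = ((-9 + 2*((15 + 11)/(-24 + 11))) - 154984) - 207665 = ((-9 + 2*(26/(-13))) - 154984) - 207665 = ((-9 + 2*(-1/13*26)) - 154984) - 207665 = ((-9 + 2*(-2)) - 154984) - 207665 = ((-9 - 4) - 154984) - 207665 = (-13 - 154984) - 207665 = -154997 - 207665 = -362662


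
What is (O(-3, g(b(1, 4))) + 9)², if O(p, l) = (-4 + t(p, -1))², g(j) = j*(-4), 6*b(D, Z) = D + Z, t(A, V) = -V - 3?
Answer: 2025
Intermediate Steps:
t(A, V) = -3 - V
b(D, Z) = D/6 + Z/6 (b(D, Z) = (D + Z)/6 = D/6 + Z/6)
g(j) = -4*j
O(p, l) = 36 (O(p, l) = (-4 + (-3 - 1*(-1)))² = (-4 + (-3 + 1))² = (-4 - 2)² = (-6)² = 36)
(O(-3, g(b(1, 4))) + 9)² = (36 + 9)² = 45² = 2025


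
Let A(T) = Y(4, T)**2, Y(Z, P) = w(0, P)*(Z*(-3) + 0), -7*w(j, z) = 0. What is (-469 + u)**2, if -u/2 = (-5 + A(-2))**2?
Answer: 269361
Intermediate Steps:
w(j, z) = 0 (w(j, z) = -1/7*0 = 0)
Y(Z, P) = 0 (Y(Z, P) = 0*(Z*(-3) + 0) = 0*(-3*Z + 0) = 0*(-3*Z) = 0)
A(T) = 0 (A(T) = 0**2 = 0)
u = -50 (u = -2*(-5 + 0)**2 = -2*(-5)**2 = -2*25 = -50)
(-469 + u)**2 = (-469 - 50)**2 = (-519)**2 = 269361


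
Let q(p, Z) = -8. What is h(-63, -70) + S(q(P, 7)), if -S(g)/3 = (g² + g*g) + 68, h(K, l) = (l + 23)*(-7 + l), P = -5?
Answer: 3031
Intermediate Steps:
h(K, l) = (-7 + l)*(23 + l) (h(K, l) = (23 + l)*(-7 + l) = (-7 + l)*(23 + l))
S(g) = -204 - 6*g² (S(g) = -3*((g² + g*g) + 68) = -3*((g² + g²) + 68) = -3*(2*g² + 68) = -3*(68 + 2*g²) = -204 - 6*g²)
h(-63, -70) + S(q(P, 7)) = (-161 + (-70)² + 16*(-70)) + (-204 - 6*(-8)²) = (-161 + 4900 - 1120) + (-204 - 6*64) = 3619 + (-204 - 384) = 3619 - 588 = 3031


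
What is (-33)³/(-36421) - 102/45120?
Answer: 2228323/2263520 ≈ 0.98445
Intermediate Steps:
(-33)³/(-36421) - 102/45120 = -35937*(-1/36421) - 102*1/45120 = 297/301 - 17/7520 = 2228323/2263520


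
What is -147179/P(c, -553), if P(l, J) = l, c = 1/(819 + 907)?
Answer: -254030954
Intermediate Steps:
c = 1/1726 ≈ 0.00057937
-147179/P(c, -553) = -147179/1/1726 = -147179*1726 = -254030954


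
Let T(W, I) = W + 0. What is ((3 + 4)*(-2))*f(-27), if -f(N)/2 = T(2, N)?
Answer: 56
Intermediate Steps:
T(W, I) = W
f(N) = -4 (f(N) = -2*2 = -4)
((3 + 4)*(-2))*f(-27) = ((3 + 4)*(-2))*(-4) = (7*(-2))*(-4) = -14*(-4) = 56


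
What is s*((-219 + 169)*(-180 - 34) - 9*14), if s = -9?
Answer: -95166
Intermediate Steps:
s*((-219 + 169)*(-180 - 34) - 9*14) = -9*((-219 + 169)*(-180 - 34) - 9*14) = -9*(-50*(-214) - 1*126) = -9*(10700 - 126) = -9*10574 = -95166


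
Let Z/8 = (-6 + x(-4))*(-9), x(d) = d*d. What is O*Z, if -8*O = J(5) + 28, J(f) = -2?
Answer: 2340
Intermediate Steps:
x(d) = d**2
Z = -720 (Z = 8*((-6 + (-4)**2)*(-9)) = 8*((-6 + 16)*(-9)) = 8*(10*(-9)) = 8*(-90) = -720)
O = -13/4 (O = -(-2 + 28)/8 = -1/8*26 = -13/4 ≈ -3.2500)
O*Z = -13/4*(-720) = 2340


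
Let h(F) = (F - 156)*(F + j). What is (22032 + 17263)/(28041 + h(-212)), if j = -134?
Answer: 39295/155369 ≈ 0.25291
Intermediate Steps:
h(F) = (-156 + F)*(-134 + F) (h(F) = (F - 156)*(F - 134) = (-156 + F)*(-134 + F))
(22032 + 17263)/(28041 + h(-212)) = (22032 + 17263)/(28041 + (20904 + (-212)² - 290*(-212))) = 39295/(28041 + (20904 + 44944 + 61480)) = 39295/(28041 + 127328) = 39295/155369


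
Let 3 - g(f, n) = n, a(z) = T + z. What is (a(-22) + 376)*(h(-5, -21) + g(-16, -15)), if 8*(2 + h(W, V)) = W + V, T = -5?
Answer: 17799/4 ≈ 4449.8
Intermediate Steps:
a(z) = -5 + z
g(f, n) = 3 - n
h(W, V) = -2 + V/8 + W/8 (h(W, V) = -2 + (W + V)/8 = -2 + (V + W)/8 = -2 + (V/8 + W/8) = -2 + V/8 + W/8)
(a(-22) + 376)*(h(-5, -21) + g(-16, -15)) = ((-5 - 22) + 376)*((-2 + (⅛)*(-21) + (⅛)*(-5)) + (3 - 1*(-15))) = (-27 + 376)*((-2 - 21/8 - 5/8) + (3 + 15)) = 349*(-21/4 + 18) = 349*(51/4) = 17799/4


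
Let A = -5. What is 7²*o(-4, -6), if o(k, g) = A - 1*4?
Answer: -441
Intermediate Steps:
o(k, g) = -9 (o(k, g) = -5 - 1*4 = -5 - 4 = -9)
7²*o(-4, -6) = 7²*(-9) = 49*(-9) = -441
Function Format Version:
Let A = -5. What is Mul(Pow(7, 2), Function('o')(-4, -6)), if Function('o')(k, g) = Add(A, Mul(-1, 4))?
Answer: -441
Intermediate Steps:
Function('o')(k, g) = -9 (Function('o')(k, g) = Add(-5, Mul(-1, 4)) = Add(-5, -4) = -9)
Mul(Pow(7, 2), Function('o')(-4, -6)) = Mul(Pow(7, 2), -9) = Mul(49, -9) = -441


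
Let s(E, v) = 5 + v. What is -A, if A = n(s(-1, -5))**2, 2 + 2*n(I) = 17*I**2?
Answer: -1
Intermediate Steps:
n(I) = -1 + 17*I**2/2 (n(I) = -1 + (17*I**2)/2 = -1 + 17*I**2/2)
A = 1 (A = (-1 + 17*(5 - 5)**2/2)**2 = (-1 + (17/2)*0**2)**2 = (-1 + (17/2)*0)**2 = (-1 + 0)**2 = (-1)**2 = 1)
-A = -1*1 = -1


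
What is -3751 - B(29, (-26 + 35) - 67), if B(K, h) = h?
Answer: -3693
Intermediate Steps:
-3751 - B(29, (-26 + 35) - 67) = -3751 - ((-26 + 35) - 67) = -3751 - (9 - 67) = -3751 - 1*(-58) = -3751 + 58 = -3693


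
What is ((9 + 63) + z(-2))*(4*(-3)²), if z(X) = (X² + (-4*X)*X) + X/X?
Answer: 2196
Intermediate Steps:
z(X) = 1 - 3*X² (z(X) = (X² - 4*X²) + 1 = -3*X² + 1 = 1 - 3*X²)
((9 + 63) + z(-2))*(4*(-3)²) = ((9 + 63) + (1 - 3*(-2)²))*(4*(-3)²) = (72 + (1 - 3*4))*(4*9) = (72 + (1 - 12))*36 = (72 - 11)*36 = 61*36 = 2196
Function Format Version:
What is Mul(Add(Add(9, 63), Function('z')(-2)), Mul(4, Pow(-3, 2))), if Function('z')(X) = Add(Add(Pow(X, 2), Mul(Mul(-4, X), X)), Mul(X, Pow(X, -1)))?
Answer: 2196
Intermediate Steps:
Function('z')(X) = Add(1, Mul(-3, Pow(X, 2))) (Function('z')(X) = Add(Add(Pow(X, 2), Mul(-4, Pow(X, 2))), 1) = Add(Mul(-3, Pow(X, 2)), 1) = Add(1, Mul(-3, Pow(X, 2))))
Mul(Add(Add(9, 63), Function('z')(-2)), Mul(4, Pow(-3, 2))) = Mul(Add(Add(9, 63), Add(1, Mul(-3, Pow(-2, 2)))), Mul(4, Pow(-3, 2))) = Mul(Add(72, Add(1, Mul(-3, 4))), Mul(4, 9)) = Mul(Add(72, Add(1, -12)), 36) = Mul(Add(72, -11), 36) = Mul(61, 36) = 2196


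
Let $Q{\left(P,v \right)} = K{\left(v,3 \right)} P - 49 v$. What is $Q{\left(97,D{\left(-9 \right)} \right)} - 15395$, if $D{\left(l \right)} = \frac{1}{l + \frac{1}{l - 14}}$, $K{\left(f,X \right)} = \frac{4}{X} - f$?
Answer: $- \frac{4757851}{312} \approx -15250.0$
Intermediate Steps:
$K{\left(f,X \right)} = - f + \frac{4}{X}$
$D{\left(l \right)} = \frac{1}{l + \frac{1}{-14 + l}}$
$Q{\left(P,v \right)} = - 49 v + P \left(\frac{4}{3} - v\right)$ ($Q{\left(P,v \right)} = \left(- v + \frac{4}{3}\right) P - 49 v = \left(\frac{4}{3} - v\right) P - 49 v = P \left(\frac{4}{3} - v\right) - 49 v = - 49 v + P \left(\frac{4}{3} - v\right)$)
$Q{\left(97,D{\left(-9 \right)} \right)} - 15395 = \left(- 49 \frac{-14 - 9}{1 + \left(-9\right)^{2} - -126} + \frac{4}{3} \cdot 97 - 97 \frac{-14 - 9}{1 + \left(-9\right)^{2} - -126}\right) - 15395 = \left(- 49 \frac{1}{1 + 81 + 126} \left(-23\right) + \frac{388}{3} - 97 \frac{1}{1 + 81 + 126} \left(-23\right)\right) - 15395 = \left(- 49 \cdot \frac{1}{208} \left(-23\right) + \frac{388}{3} - 97 \cdot \frac{1}{208} \left(-23\right)\right) - 15395 = \left(\left(-49\right) \left(- \frac{23}{208}\right) + \frac{388}{3} - 97 \left(- \frac{23}{208}\right)\right) - 15395 = \left(\frac{1127}{208} + \frac{388}{3} + \frac{2231}{208}\right) - 15395 = \frac{45389}{312} - 15395 = - \frac{4757851}{312}$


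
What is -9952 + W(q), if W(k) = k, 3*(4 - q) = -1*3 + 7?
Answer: -29848/3 ≈ -9949.3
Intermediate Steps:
q = 8/3 (q = 4 - (-1*3 + 7)/3 = 4 - (-3 + 7)/3 = 4 - ⅓*4 = 4 - 4/3 = 8/3 ≈ 2.6667)
-9952 + W(q) = -9952 + 8/3 = -29848/3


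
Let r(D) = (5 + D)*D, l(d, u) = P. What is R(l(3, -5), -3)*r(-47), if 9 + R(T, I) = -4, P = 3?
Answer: -25662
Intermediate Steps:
l(d, u) = 3
r(D) = D*(5 + D)
R(T, I) = -13 (R(T, I) = -9 - 4 = -13)
R(l(3, -5), -3)*r(-47) = -(-611)*(5 - 47) = -(-611)*(-42) = -13*1974 = -25662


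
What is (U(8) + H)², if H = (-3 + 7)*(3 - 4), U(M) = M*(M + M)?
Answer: 15376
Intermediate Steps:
U(M) = 2*M² (U(M) = M*(2*M) = 2*M²)
H = -4 (H = 4*(-1) = -4)
(U(8) + H)² = (2*8² - 4)² = (2*64 - 4)² = (128 - 4)² = 124² = 15376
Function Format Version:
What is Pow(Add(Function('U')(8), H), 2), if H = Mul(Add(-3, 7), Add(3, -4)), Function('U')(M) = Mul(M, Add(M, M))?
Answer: 15376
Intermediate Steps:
Function('U')(M) = Mul(2, Pow(M, 2)) (Function('U')(M) = Mul(M, Mul(2, M)) = Mul(2, Pow(M, 2)))
H = -4 (H = Mul(4, -1) = -4)
Pow(Add(Function('U')(8), H), 2) = Pow(Add(Mul(2, Pow(8, 2)), -4), 2) = Pow(Add(Mul(2, 64), -4), 2) = Pow(Add(128, -4), 2) = Pow(124, 2) = 15376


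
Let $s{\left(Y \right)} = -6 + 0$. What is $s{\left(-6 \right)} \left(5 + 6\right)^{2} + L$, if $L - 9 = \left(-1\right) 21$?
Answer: $-738$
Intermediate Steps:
$s{\left(Y \right)} = -6$
$L = -12$ ($L = 9 - 21 = -12$)
$s{\left(-6 \right)} \left(5 + 6\right)^{2} + L = - 6 \left(5 + 6\right)^{2} - 12 = - 6 \cdot 11^{2} - 12 = \left(-6\right) 121 - 12 = -726 - 12 = -738$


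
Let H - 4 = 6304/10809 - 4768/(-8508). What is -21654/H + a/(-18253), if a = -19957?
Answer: -1514123626552885/359754181454 ≈ -4208.8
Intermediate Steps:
H = 39418636/7663581 (H = 4 + (6304/10809 - 4768/(-8508)) = 4 + (6304*(1/10809) - 4768*(-1/8508)) = 4 + (6304/10809 + 1192/2127) = 4 + 8764312/7663581 = 39418636/7663581 ≈ 5.1436)
-21654/H + a/(-18253) = -21654/39418636/7663581 - 19957/(-18253) = -21654*7663581/39418636 - 19957*(-1/18253) = -82973591487/19709318 + 19957/18253 = -1514123626552885/359754181454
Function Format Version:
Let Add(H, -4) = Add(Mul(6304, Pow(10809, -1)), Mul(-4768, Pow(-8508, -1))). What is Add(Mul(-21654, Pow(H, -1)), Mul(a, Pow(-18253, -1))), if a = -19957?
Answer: Rational(-1514123626552885, 359754181454) ≈ -4208.8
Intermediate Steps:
H = Rational(39418636, 7663581) (H = Add(4, Add(Mul(6304, Pow(10809, -1)), Mul(-4768, Pow(-8508, -1)))) = Add(4, Add(Mul(6304, Rational(1, 10809)), Mul(-4768, Rational(-1, 8508)))) = Add(4, Add(Rational(6304, 10809), Rational(1192, 2127))) = Add(4, Rational(8764312, 7663581)) = Rational(39418636, 7663581) ≈ 5.1436)
Add(Mul(-21654, Pow(H, -1)), Mul(a, Pow(-18253, -1))) = Add(Mul(-21654, Pow(Rational(39418636, 7663581), -1)), Mul(-19957, Pow(-18253, -1))) = Add(Mul(-21654, Rational(7663581, 39418636)), Mul(-19957, Rational(-1, 18253))) = Add(Rational(-82973591487, 19709318), Rational(19957, 18253)) = Rational(-1514123626552885, 359754181454)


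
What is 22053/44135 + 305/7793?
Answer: 185320204/343944055 ≈ 0.53881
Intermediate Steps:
22053/44135 + 305/7793 = 185320204/343944055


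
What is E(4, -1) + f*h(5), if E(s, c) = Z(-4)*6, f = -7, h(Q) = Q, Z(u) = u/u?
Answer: -29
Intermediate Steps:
Z(u) = 1
E(s, c) = 6 (E(s, c) = 1*6 = 6)
E(4, -1) + f*h(5) = 6 - 7*5 = 6 - 35 = -29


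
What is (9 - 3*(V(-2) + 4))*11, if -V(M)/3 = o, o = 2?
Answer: 165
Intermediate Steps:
V(M) = -6 (V(M) = -3*2 = -6)
(9 - 3*(V(-2) + 4))*11 = (9 - 3*(-6 + 4))*11 = (9 - 3*(-2))*11 = (9 + 6)*11 = 15*11 = 165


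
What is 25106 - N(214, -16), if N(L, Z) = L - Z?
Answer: 24876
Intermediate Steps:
25106 - N(214, -16) = 25106 - (214 - 1*(-16)) = 25106 - (214 + 16) = 25106 - 1*230 = 25106 - 230 = 24876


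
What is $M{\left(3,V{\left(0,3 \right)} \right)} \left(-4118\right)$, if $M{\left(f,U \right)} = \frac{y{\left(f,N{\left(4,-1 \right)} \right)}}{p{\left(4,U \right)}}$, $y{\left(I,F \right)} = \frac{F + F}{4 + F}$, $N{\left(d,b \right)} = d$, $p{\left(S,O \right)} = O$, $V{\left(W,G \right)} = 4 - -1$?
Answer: $- \frac{4118}{5} \approx -823.6$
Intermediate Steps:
$V{\left(W,G \right)} = 5$ ($V{\left(W,G \right)} = 4 + 1 = 5$)
$y{\left(I,F \right)} = \frac{2 F}{4 + F}$
$M{\left(f,U \right)} = \frac{1}{U}$ ($M{\left(f,U \right)} = \frac{2 \cdot 4 \frac{1}{4 + 4}}{U} = \frac{2 \cdot 4 \cdot \frac{1}{8}}{U} = 1 \frac{1}{U} = \frac{1}{U}$)
$M{\left(3,V{\left(0,3 \right)} \right)} \left(-4118\right) = \frac{1}{5} \left(-4118\right) = - \frac{4118}{5}$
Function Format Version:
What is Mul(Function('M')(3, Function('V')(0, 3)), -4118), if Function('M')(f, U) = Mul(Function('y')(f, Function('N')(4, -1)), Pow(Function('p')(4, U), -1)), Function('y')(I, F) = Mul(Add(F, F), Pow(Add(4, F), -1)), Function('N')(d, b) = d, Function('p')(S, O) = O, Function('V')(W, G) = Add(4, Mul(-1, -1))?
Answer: Rational(-4118, 5) ≈ -823.60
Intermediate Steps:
Function('V')(W, G) = 5 (Function('V')(W, G) = Add(4, 1) = 5)
Function('y')(I, F) = Mul(2, F, Pow(Add(4, F), -1)) (Function('y')(I, F) = Mul(Mul(2, F), Pow(Add(4, F), -1)) = Mul(2, F, Pow(Add(4, F), -1)))
Function('M')(f, U) = Pow(U, -1) (Function('M')(f, U) = Mul(Mul(2, 4, Pow(Add(4, 4), -1)), Pow(U, -1)) = Mul(Mul(2, 4, Pow(8, -1)), Pow(U, -1)) = Mul(Mul(2, 4, Rational(1, 8)), Pow(U, -1)) = Mul(1, Pow(U, -1)) = Pow(U, -1))
Mul(Function('M')(3, Function('V')(0, 3)), -4118) = Mul(Pow(5, -1), -4118) = Mul(Rational(1, 5), -4118) = Rational(-4118, 5)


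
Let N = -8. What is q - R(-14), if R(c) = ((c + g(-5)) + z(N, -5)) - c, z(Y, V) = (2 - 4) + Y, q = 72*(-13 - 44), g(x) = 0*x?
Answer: -4094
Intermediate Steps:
g(x) = 0
q = -4104 (q = 72*(-57) = -4104)
z(Y, V) = -2 + Y
R(c) = -10 (R(c) = ((c + 0) + (-2 - 8)) - c = (c - 10) - c = (-10 + c) - c = -10)
q - R(-14) = -4104 - 1*(-10) = -4104 + 10 = -4094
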